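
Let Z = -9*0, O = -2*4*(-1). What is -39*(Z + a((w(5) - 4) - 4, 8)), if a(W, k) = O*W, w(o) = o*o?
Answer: -5304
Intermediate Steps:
w(o) = o²
O = 8 (O = -8*(-1) = 8)
a(W, k) = 8*W
Z = 0
-39*(Z + a((w(5) - 4) - 4, 8)) = -39*(0 + 8*((5² - 4) - 4)) = -39*(0 + 8*((25 - 4) - 4)) = -39*(0 + 8*(21 - 4)) = -39*(0 + 8*17) = -39*(0 + 136) = -39*136 = -5304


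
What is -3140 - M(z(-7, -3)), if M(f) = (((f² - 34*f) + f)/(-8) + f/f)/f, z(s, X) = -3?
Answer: -18865/6 ≈ -3144.2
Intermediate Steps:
M(f) = (1 - f²/8 + 33*f/8)/f (M(f) = ((f² - 33*f)*(-⅛) + 1)/f = ((-f²/8 + 33*f/8) + 1)/f = (1 - f²/8 + 33*f/8)/f)
-3140 - M(z(-7, -3)) = -3140 - (8 - 1*(-3)*(-33 - 3))/(8*(-3)) = -3140 - (-1)*(8 - 1*(-3)*(-36))/(8*3) = -3140 - (-1)*(8 - 108)/(8*3) = -3140 - (-1)*(-100)/(8*3) = -3140 - 1*25/6 = -3140 - 25/6 = -18865/6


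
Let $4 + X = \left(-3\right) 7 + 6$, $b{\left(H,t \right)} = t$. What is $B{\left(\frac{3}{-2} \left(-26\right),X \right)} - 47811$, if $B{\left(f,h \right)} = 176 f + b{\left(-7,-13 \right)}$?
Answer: $-40960$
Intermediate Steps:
$X = -19$ ($X = -4 + \left(\left(-3\right) 7 + 6\right) = -4 + \left(-21 + 6\right) = -4 - 15 = -19$)
$B{\left(f,h \right)} = -13 + 176 f$ ($B{\left(f,h \right)} = 176 f - 13 = -13 + 176 f$)
$B{\left(\frac{3}{-2} \left(-26\right),X \right)} - 47811 = \left(-13 + 176 \frac{3}{-2} \left(-26\right)\right) - 47811 = \left(-13 + 176 \cdot 3 \left(- \frac{1}{2}\right) \left(-26\right)\right) - 47811 = \left(-13 + 176 \left(\left(- \frac{3}{2}\right) \left(-26\right)\right)\right) - 47811 = \left(-13 + 176 \cdot 39\right) - 47811 = \left(-13 + 6864\right) - 47811 = 6851 - 47811 = -40960$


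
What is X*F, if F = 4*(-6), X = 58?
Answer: -1392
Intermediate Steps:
F = -24
X*F = 58*(-24) = -1392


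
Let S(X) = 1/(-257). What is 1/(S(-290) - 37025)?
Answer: -257/9515426 ≈ -2.7009e-5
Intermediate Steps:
S(X) = -1/257
1/(S(-290) - 37025) = 1/(-1/257 - 37025) = 1/(-9515426/257) = -257/9515426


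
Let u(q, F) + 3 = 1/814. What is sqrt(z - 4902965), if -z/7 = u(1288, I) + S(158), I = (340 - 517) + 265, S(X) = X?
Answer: I*sqrt(3249403919498)/814 ≈ 2214.5*I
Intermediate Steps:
I = 88 (I = -177 + 265 = 88)
u(q, F) = -2441/814 (u(q, F) = -3 + 1/814 = -2441/814)
z = -883197/814 (z = -7*(-2441/814 + 158) = -7*126171/814 = -883197/814 ≈ -1085.0)
sqrt(z - 4902965) = sqrt(-883197/814 - 4902965) = sqrt(-3991896707/814) = I*sqrt(3249403919498)/814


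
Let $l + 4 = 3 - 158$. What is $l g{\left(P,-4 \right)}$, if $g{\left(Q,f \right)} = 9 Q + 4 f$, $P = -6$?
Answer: $11130$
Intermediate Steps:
$g{\left(Q,f \right)} = 4 f + 9 Q$
$l = -159$ ($l = -4 + \left(3 - 158\right) = -4 - 155 = -159$)
$l g{\left(P,-4 \right)} = - 159 \left(4 \left(-4\right) + 9 \left(-6\right)\right) = - 159 \left(-16 - 54\right) = \left(-159\right) \left(-70\right) = 11130$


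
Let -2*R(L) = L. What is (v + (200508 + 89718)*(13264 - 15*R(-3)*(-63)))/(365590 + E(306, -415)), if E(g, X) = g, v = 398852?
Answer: 4261351871/365896 ≈ 11646.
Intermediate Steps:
R(L) = -L/2
(v + (200508 + 89718)*(13264 - 15*R(-3)*(-63)))/(365590 + E(306, -415)) = (398852 + (200508 + 89718)*(13264 - (-15)*(-3)/2*(-63)))/(365590 + 306) = (398852 + 290226*(13264 - 15*3/2*(-63)))/365896 = (398852 + 290226*(13264 - 45/2*(-63)))*(1/365896) = (398852 + 290226*(13264 + 2835/2))*(1/365896) = (398852 + 290226*(29363/2))*(1/365896) = (398852 + 4260953019)*(1/365896) = 4261351871*(1/365896) = 4261351871/365896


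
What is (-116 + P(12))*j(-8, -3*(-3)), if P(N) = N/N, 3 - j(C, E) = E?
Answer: 690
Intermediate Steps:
j(C, E) = 3 - E
P(N) = 1
(-116 + P(12))*j(-8, -3*(-3)) = (-116 + 1)*(3 - (-3)*(-3)) = -115*(3 - 1*9) = -115*(3 - 9) = -115*(-6) = 690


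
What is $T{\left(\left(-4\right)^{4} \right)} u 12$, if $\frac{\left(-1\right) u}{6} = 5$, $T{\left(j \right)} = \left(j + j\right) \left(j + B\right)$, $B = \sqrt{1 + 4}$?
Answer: $-47185920 - 184320 \sqrt{5} \approx -4.7598 \cdot 10^{7}$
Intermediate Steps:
$B = \sqrt{5} \approx 2.2361$
$T{\left(j \right)} = 2 j \left(j + \sqrt{5}\right)$ ($T{\left(j \right)} = \left(j + j\right) \left(j + \sqrt{5}\right) = 2 j \left(j + \sqrt{5}\right)$)
$u = -30$ ($u = \left(-6\right) 5 = -30$)
$T{\left(\left(-4\right)^{4} \right)} u 12 = 2 \left(-4\right)^{4} \left(\left(-4\right)^{4} + \sqrt{5}\right) \left(-30\right) 12 = 2 \cdot 256 \left(256 + \sqrt{5}\right) \left(-30\right) 12 = \left(131072 + 512 \sqrt{5}\right) \left(-30\right) 12 = \left(-3932160 - 15360 \sqrt{5}\right) 12 = -47185920 - 184320 \sqrt{5}$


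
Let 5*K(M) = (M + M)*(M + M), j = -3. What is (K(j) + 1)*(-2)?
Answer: -82/5 ≈ -16.400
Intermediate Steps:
K(M) = 4*M²/5 (K(M) = ((M + M)*(M + M))/5 = ((2*M)*(2*M))/5 = (4*M²)/5 = 4*M²/5)
(K(j) + 1)*(-2) = ((⅘)*(-3)² + 1)*(-2) = ((⅘)*9 + 1)*(-2) = (36/5 + 1)*(-2) = (41/5)*(-2) = -82/5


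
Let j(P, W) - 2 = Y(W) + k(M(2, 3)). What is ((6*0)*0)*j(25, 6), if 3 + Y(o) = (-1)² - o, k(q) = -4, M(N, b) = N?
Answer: 0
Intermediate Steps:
Y(o) = -2 - o (Y(o) = -3 + ((-1)² - o) = -3 + (1 - o) = -2 - o)
j(P, W) = -4 - W (j(P, W) = 2 + ((-2 - W) - 4) = 2 + (-6 - W) = -4 - W)
((6*0)*0)*j(25, 6) = ((6*0)*0)*(-4 - 1*6) = (0*0)*(-4 - 6) = 0*(-10) = 0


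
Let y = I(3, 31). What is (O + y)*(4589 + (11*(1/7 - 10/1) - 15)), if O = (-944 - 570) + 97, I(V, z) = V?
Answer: -6314318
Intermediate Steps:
y = 3
O = -1417 (O = -1514 + 97 = -1417)
(O + y)*(4589 + (11*(1/7 - 10/1) - 15)) = (-1417 + 3)*(4589 + (11*(1/7 - 10/1) - 15)) = -1414*(4589 + (11*(1*(⅐) - 10*1) - 15)) = -1414*(4589 + (11*(⅐ - 10) - 15)) = -1414*(4589 + (11*(-69/7) - 15)) = -1414*(4589 + (-759/7 - 15)) = -1414*(4589 - 864/7) = -1414*31259/7 = -6314318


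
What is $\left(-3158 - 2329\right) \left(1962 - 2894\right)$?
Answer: $5113884$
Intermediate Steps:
$\left(-3158 - 2329\right) \left(1962 - 2894\right) = \left(-3158 - 2329\right) \left(-932\right) = \left(-5487\right) \left(-932\right) = 5113884$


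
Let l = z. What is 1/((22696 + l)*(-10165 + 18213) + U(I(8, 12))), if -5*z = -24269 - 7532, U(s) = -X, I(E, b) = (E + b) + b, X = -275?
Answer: 5/1169222863 ≈ 4.2763e-9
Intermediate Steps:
I(E, b) = E + 2*b
U(s) = 275 (U(s) = -1*(-275) = 275)
z = 31801/5 (z = -(-24269 - 7532)/5 = -⅕*(-31801) = 31801/5 ≈ 6360.2)
l = 31801/5 ≈ 6360.2
1/((22696 + l)*(-10165 + 18213) + U(I(8, 12))) = 1/((22696 + 31801/5)*(-10165 + 18213) + 275) = 1/((145281/5)*8048 + 275) = 1/(1169221488/5 + 275) = 1/(1169222863/5) = 5/1169222863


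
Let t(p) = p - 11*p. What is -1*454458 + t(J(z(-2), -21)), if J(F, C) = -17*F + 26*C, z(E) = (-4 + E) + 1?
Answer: -449848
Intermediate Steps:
z(E) = -3 + E
t(p) = -10*p
-1*454458 + t(J(z(-2), -21)) = -1*454458 - 10*(-17*(-3 - 2) + 26*(-21)) = -454458 - 10*(-17*(-5) - 546) = -454458 - 10*(85 - 546) = -454458 - 10*(-461) = -454458 + 4610 = -449848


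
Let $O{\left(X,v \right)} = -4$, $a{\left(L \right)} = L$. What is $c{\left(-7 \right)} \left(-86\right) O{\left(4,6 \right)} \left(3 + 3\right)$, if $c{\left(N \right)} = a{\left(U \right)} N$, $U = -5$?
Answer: $72240$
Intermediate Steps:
$c{\left(N \right)} = - 5 N$
$c{\left(-7 \right)} \left(-86\right) O{\left(4,6 \right)} \left(3 + 3\right) = \left(-5\right) \left(-7\right) \left(-86\right) \left(- 4 \left(3 + 3\right)\right) = 35 \left(-86\right) \left(\left(-4\right) 6\right) = \left(-3010\right) \left(-24\right) = 72240$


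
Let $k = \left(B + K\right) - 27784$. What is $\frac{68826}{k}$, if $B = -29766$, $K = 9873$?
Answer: $- \frac{68826}{47677} \approx -1.4436$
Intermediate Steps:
$k = -47677$ ($k = \left(-29766 + 9873\right) - 27784 = -19893 - 27784 = -47677$)
$\frac{68826}{k} = \frac{68826}{-47677} = 68826 \left(- \frac{1}{47677}\right) = - \frac{68826}{47677}$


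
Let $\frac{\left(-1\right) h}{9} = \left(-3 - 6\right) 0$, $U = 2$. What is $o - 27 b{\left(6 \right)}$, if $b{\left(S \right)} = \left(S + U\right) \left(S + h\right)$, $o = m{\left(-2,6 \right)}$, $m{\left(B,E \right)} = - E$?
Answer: $-1302$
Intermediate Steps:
$o = -6$ ($o = \left(-1\right) 6 = -6$)
$h = 0$ ($h = - 9 \left(-3 - 6\right) 0 = - 9 \left(\left(-9\right) 0\right) = \left(-9\right) 0 = 0$)
$b{\left(S \right)} = S \left(2 + S\right)$ ($b{\left(S \right)} = \left(S + 2\right) \left(S + 0\right) = \left(2 + S\right) S = S \left(2 + S\right)$)
$o - 27 b{\left(6 \right)} = -6 - 27 \cdot 6 \left(2 + 6\right) = -6 - 27 \cdot 6 \cdot 8 = -6 - 1296 = -1302$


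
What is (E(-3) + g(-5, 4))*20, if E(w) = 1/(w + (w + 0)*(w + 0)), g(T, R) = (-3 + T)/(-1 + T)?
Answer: 30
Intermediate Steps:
g(T, R) = (-3 + T)/(-1 + T)
E(w) = 1/(w + w²) (E(w) = 1/(w + w*w) = 1/(w + w²))
(E(-3) + g(-5, 4))*20 = (1/((-3)*(1 - 3)) + (-3 - 5)/(-1 - 5))*20 = (-⅓/(-2) - 8/(-6))*20 = (-⅓*(-½) - ⅙*(-8))*20 = (⅙ + 4/3)*20 = (3/2)*20 = 30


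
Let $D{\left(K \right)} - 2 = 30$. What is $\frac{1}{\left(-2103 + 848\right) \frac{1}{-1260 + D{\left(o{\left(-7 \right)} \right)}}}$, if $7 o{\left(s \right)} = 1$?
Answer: $\frac{1228}{1255} \approx 0.97849$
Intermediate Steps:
$o{\left(s \right)} = \frac{1}{7}$ ($o{\left(s \right)} = \frac{1}{7} \cdot 1 = \frac{1}{7}$)
$D{\left(K \right)} = 32$ ($D{\left(K \right)} = 2 + 30 = 32$)
$\frac{1}{\left(-2103 + 848\right) \frac{1}{-1260 + D{\left(o{\left(-7 \right)} \right)}}} = \frac{1}{\left(-2103 + 848\right) \frac{1}{-1260 + 32}} = \frac{1}{\left(-1255\right) \frac{1}{-1228}} = \frac{1}{\left(-1255\right) \left(- \frac{1}{1228}\right)} = \frac{1}{\frac{1255}{1228}} = \frac{1228}{1255}$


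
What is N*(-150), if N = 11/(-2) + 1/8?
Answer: 3225/4 ≈ 806.25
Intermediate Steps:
N = -43/8 (N = 11*(-½) + 1*(⅛) = -11/2 + ⅛ = -43/8 ≈ -5.3750)
N*(-150) = -43/8*(-150) = 3225/4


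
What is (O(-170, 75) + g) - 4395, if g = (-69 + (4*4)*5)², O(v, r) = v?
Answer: -4444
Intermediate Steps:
g = 121 (g = (-69 + 16*5)² = (-69 + 80)² = 11² = 121)
(O(-170, 75) + g) - 4395 = (-170 + 121) - 4395 = -49 - 4395 = -4444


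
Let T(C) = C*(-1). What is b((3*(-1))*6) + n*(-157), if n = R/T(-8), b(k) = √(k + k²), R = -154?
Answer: 12089/4 + 3*√34 ≈ 3039.7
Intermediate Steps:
T(C) = -C
n = -77/4 (n = -154/((-1*(-8))) = -154/8 = -154*⅛ = -77/4 ≈ -19.250)
b((3*(-1))*6) + n*(-157) = √(((3*(-1))*6)*(1 + (3*(-1))*6)) - 77/4*(-157) = √((-3*6)*(1 - 3*6)) + 12089/4 = √(-18*(1 - 18)) + 12089/4 = √(-18*(-17)) + 12089/4 = √306 + 12089/4 = 3*√34 + 12089/4 = 12089/4 + 3*√34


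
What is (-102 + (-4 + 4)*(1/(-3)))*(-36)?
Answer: 3672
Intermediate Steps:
(-102 + (-4 + 4)*(1/(-3)))*(-36) = (-102 + 0*(1*(-⅓)))*(-36) = (-102 + 0*(-⅓))*(-36) = (-102 + 0)*(-36) = -102*(-36) = 3672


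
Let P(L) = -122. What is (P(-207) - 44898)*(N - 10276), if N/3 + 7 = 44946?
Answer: -5606835820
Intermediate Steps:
N = 134817 (N = -21 + 3*44946 = -21 + 134838 = 134817)
(P(-207) - 44898)*(N - 10276) = (-122 - 44898)*(134817 - 10276) = -45020*124541 = -5606835820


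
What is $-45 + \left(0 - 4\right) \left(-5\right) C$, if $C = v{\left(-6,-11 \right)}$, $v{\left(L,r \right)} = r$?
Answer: $-265$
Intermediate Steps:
$C = -11$
$-45 + \left(0 - 4\right) \left(-5\right) C = -45 + \left(0 - 4\right) \left(-5\right) \left(-11\right) = -45 + \left(-4\right) \left(-5\right) \left(-11\right) = -45 + 20 \left(-11\right) = -45 - 220 = -265$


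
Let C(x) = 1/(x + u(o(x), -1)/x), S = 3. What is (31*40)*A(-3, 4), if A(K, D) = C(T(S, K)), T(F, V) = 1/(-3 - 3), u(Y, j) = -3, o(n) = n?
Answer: 7440/107 ≈ 69.533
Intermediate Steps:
T(F, V) = -⅙ (T(F, V) = 1/(-6) = -⅙)
C(x) = 1/(x - 3/x)
A(K, D) = 6/107 (A(K, D) = -1/(6*(-3 + (-⅙)²)) = -1/(6*(-3 + 1/36)) = -1/(6*(-107/36)) = -⅙*(-36/107) = 6/107)
(31*40)*A(-3, 4) = (31*40)*(6/107) = 1240*(6/107) = 7440/107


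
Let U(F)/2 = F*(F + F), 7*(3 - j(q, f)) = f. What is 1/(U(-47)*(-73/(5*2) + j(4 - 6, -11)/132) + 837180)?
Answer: 1155/892795606 ≈ 1.2937e-6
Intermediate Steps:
j(q, f) = 3 - f/7
U(F) = 4*F**2 (U(F) = 2*(F*(F + F)) = 2*(F*(2*F)) = 2*(2*F**2) = 4*F**2)
1/(U(-47)*(-73/(5*2) + j(4 - 6, -11)/132) + 837180) = 1/((4*(-47)**2)*(-73/(5*2) + (3 - 1/7*(-11))/132) + 837180) = 1/((4*2209)*(-73/10 + (3 + 11/7)*(1/132)) + 837180) = 1/(8836*(-73*1/10 + (32/7)*(1/132)) + 837180) = 1/(8836*(-73/10 + 8/231) + 837180) = 1/(8836*(-16783/2310) + 837180) = 1/(-74147294/1155 + 837180) = 1/(892795606/1155) = 1155/892795606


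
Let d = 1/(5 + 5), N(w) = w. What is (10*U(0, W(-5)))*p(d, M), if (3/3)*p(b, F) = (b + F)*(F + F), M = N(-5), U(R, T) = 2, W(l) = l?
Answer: 980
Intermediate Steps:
M = -5
d = 1/10 ≈ 0.10000
p(b, F) = 2*F*(F + b) (p(b, F) = (b + F)*(F + F) = (F + b)*(2*F) = 2*F*(F + b))
(10*U(0, W(-5)))*p(d, M) = (10*2)*(2*(-5)*(-5 + 1/10)) = 20*(2*(-5)*(-49/10)) = 20*49 = 980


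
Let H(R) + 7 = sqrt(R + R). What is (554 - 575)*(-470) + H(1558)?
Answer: 9863 + 2*sqrt(779) ≈ 9918.8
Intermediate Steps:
H(R) = -7 + sqrt(2)*sqrt(R) (H(R) = -7 + sqrt(R + R) = -7 + sqrt(2*R) = -7 + sqrt(2)*sqrt(R))
(554 - 575)*(-470) + H(1558) = (554 - 575)*(-470) + (-7 + sqrt(2)*sqrt(1558)) = -21*(-470) + (-7 + 2*sqrt(779)) = 9870 + (-7 + 2*sqrt(779)) = 9863 + 2*sqrt(779)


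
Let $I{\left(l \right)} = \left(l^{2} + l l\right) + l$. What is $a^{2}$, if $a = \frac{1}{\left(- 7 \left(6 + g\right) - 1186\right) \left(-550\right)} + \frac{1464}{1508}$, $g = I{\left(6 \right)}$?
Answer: $\frac{127525107336656929}{135305456353210000} \approx 0.9425$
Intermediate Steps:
$I{\left(l \right)} = l + 2 l^{2}$ ($I{\left(l \right)} = \left(l^{2} + l^{2}\right) + l = 2 l^{2} + l = l + 2 l^{2}$)
$g = 78$ ($g = 6 \left(1 + 2 \cdot 6\right) = 6 \left(1 + 12\right) = 6 \cdot 13 = 78$)
$a = \frac{357106577}{367838900}$ ($a = \frac{1}{\left(- 7 \left(6 + 78\right) - 1186\right) \left(-550\right)} + \frac{1464}{1508} = \frac{1}{\left(-7\right) 84 - 1186} \left(- \frac{1}{550}\right) + 1464 \cdot \frac{1}{1508} = \frac{1}{-588 - 1186} \left(- \frac{1}{550}\right) + \frac{366}{377} = \frac{1}{-1774} \left(- \frac{1}{550}\right) + \frac{366}{377} = \left(- \frac{1}{1774}\right) \left(- \frac{1}{550}\right) + \frac{366}{377} = \frac{1}{975700} + \frac{366}{377} = \frac{357106577}{367838900} \approx 0.97082$)
$a^{2} = \left(\frac{357106577}{367838900}\right)^{2} = \frac{127525107336656929}{135305456353210000}$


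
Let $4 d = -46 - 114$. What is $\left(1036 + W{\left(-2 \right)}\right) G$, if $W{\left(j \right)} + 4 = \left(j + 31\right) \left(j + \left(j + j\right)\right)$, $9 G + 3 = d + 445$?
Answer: $38324$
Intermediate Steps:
$d = -40$ ($d = \frac{-46 - 114}{4} = \frac{1}{4} \left(-160\right) = -40$)
$G = \frac{134}{3}$ ($G = - \frac{1}{3} + \frac{-40 + 445}{9} = - \frac{1}{3} + \frac{1}{9} \cdot 405 = - \frac{1}{3} + 45 = \frac{134}{3} \approx 44.667$)
$W{\left(j \right)} = -4 + 3 j \left(31 + j\right)$ ($W{\left(j \right)} = -4 + \left(j + 31\right) \left(j + \left(j + j\right)\right) = -4 + \left(31 + j\right) \left(j + 2 j\right) = -4 + \left(31 + j\right) 3 j = -4 + 3 j \left(31 + j\right)$)
$\left(1036 + W{\left(-2 \right)}\right) G = \left(1036 + \left(-4 + 3 \left(-2\right)^{2} + 93 \left(-2\right)\right)\right) \frac{134}{3} = \left(1036 - 178\right) \frac{134}{3} = 858 \cdot \frac{134}{3} = 38324$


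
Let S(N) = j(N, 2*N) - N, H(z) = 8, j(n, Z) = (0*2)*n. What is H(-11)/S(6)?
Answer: -4/3 ≈ -1.3333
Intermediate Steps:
j(n, Z) = 0 (j(n, Z) = 0*n = 0)
S(N) = -N (S(N) = 0 - N = -N)
H(-11)/S(6) = 8/(-1*6) = 8/(-6) = -⅙*8 = -4/3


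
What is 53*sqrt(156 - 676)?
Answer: 106*I*sqrt(130) ≈ 1208.6*I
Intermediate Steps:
53*sqrt(156 - 676) = 53*sqrt(-520) = 53*(2*I*sqrt(130)) = 106*I*sqrt(130)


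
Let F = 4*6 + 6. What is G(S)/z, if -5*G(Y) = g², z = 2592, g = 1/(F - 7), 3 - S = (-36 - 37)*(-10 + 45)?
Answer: -1/6855840 ≈ -1.4586e-7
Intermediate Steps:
F = 30 (F = 24 + 6 = 30)
S = 2558 (S = 3 - (-36 - 37)*(-10 + 45) = 3 - (-73)*35 = 3 - 1*(-2555) = 3 + 2555 = 2558)
g = 1/23 (g = 1/(30 - 7) = 1/23 ≈ 0.043478)
G(Y) = -1/2645 (G(Y) = -(1/23)²/5 = -⅕*1/529 = -1/2645)
G(S)/z = -1/2645/2592 = -1/2645*1/2592 = -1/6855840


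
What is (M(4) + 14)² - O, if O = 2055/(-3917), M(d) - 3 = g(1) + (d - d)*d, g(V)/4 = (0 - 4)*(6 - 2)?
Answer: 8654708/3917 ≈ 2209.5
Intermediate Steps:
g(V) = -64 (g(V) = 4*((0 - 4)*(6 - 2)) = 4*(-4*4) = 4*(-16) = -64)
M(d) = -61 (M(d) = 3 + (-64 + (d - d)*d) = 3 + (-64 + 0*d) = 3 + (-64 + 0) = 3 - 64 = -61)
O = -2055/3917 (O = 2055*(-1/3917) = -2055/3917 ≈ -0.52464)
(M(4) + 14)² - O = (-61 + 14)² - 1*(-2055/3917) = (-47)² + 2055/3917 = 2209 + 2055/3917 = 8654708/3917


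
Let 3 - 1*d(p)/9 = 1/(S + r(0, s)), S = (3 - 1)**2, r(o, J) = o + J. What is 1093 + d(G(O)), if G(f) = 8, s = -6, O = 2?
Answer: 2249/2 ≈ 1124.5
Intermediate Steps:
r(o, J) = J + o
S = 4 (S = 2**2 = 4)
d(p) = 63/2 (d(p) = 27 - 9/(4 + (-6 + 0)) = 27 - 9/(4 - 6) = 27 - 9/(-2) = 27 - 9*(-1/2) = 27 + 9/2 = 63/2)
1093 + d(G(O)) = 1093 + 63/2 = 2249/2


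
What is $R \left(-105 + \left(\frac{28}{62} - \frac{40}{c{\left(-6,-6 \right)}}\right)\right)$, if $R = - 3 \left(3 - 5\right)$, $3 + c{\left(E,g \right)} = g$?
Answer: $- \frac{55858}{93} \approx -600.62$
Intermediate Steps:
$c{\left(E,g \right)} = -3 + g$
$R = 6$ ($R = \left(-3\right) \left(-2\right) = 6$)
$R \left(-105 + \left(\frac{28}{62} - \frac{40}{c{\left(-6,-6 \right)}}\right)\right) = 6 \left(-105 - \left(- \frac{14}{31} + \frac{40}{-3 - 6}\right)\right) = 6 \left(-105 + \left(28 \cdot \frac{1}{62} - \frac{40}{-9}\right)\right) = 6 \left(-105 + \left(\frac{14}{31} - - \frac{40}{9}\right)\right) = 6 \left(-105 + \left(\frac{14}{31} + \frac{40}{9}\right)\right) = 6 \left(-105 + \frac{1366}{279}\right) = 6 \left(- \frac{27929}{279}\right) = - \frac{55858}{93}$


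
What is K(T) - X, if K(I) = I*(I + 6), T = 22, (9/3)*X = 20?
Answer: 1828/3 ≈ 609.33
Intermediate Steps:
X = 20/3 (X = (1/3)*20 = 20/3 ≈ 6.6667)
K(I) = I*(6 + I)
K(T) - X = 22*(6 + 22) - 1*20/3 = 22*28 - 20/3 = 616 - 20/3 = 1828/3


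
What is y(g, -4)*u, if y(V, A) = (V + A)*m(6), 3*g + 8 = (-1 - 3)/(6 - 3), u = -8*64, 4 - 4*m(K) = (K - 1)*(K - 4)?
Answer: -16384/3 ≈ -5461.3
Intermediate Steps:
m(K) = 1 - (-1 + K)*(-4 + K)/4 (m(K) = 1 - (K - 1)*(K - 4)/4 = 1 - (-1 + K)*(-4 + K)/4)
u = -512
g = -28/9 (g = -8/3 + ((-1 - 3)/(6 - 3))/3 = -8/3 + (-4/3)/3 = -8/3 + (-4*⅓)/3 = -8/3 + (⅓)*(-4/3) = -8/3 - 4/9 = -28/9 ≈ -3.1111)
y(V, A) = -3*A/2 - 3*V/2 (y(V, A) = (V + A)*((¼)*6*(5 - 1*6)) = (A + V)*((¼)*6*(5 - 6)) = (A + V)*((¼)*6*(-1)) = (A + V)*(-3/2) = -3*A/2 - 3*V/2)
y(g, -4)*u = (-3/2*(-4) - 3/2*(-28/9))*(-512) = (6 + 14/3)*(-512) = (32/3)*(-512) = -16384/3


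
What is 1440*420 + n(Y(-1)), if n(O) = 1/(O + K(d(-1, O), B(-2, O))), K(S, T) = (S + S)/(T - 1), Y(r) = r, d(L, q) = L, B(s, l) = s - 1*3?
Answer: 1209597/2 ≈ 6.0480e+5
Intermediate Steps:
B(s, l) = -3 + s (B(s, l) = s - 3 = -3 + s)
K(S, T) = 2*S/(-1 + T) (K(S, T) = (2*S)/(-1 + T) = 2*S/(-1 + T))
n(O) = 1/(⅓ + O) (n(O) = 1/(O + 2*(-1)/(-1 + (-3 - 2))) = 1/(O + 2*(-1)/(-1 - 5)) = 1/(O + 2*(-1)/(-6)) = 1/(O + 2*(-1)*(-⅙)) = 1/(O + ⅓) = 1/(⅓ + O))
1440*420 + n(Y(-1)) = 1440*420 + 3/(1 + 3*(-1)) = 604800 + 3/(1 - 3) = 604800 + 3/(-2) = 604800 + 3*(-½) = 604800 - 3/2 = 1209597/2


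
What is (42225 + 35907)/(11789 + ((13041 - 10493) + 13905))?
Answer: 13022/4707 ≈ 2.7665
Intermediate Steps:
(42225 + 35907)/(11789 + ((13041 - 10493) + 13905)) = 78132/(11789 + (2548 + 13905)) = 78132/(11789 + 16453) = 78132/28242 = 78132*(1/28242) = 13022/4707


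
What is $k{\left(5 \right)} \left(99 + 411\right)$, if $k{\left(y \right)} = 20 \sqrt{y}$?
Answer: $10200 \sqrt{5} \approx 22808.0$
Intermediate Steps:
$k{\left(5 \right)} \left(99 + 411\right) = 20 \sqrt{5} \left(99 + 411\right) = 20 \sqrt{5} \cdot 510 = 10200 \sqrt{5}$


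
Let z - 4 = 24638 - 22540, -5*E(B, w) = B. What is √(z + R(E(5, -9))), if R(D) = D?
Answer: √2101 ≈ 45.837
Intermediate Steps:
E(B, w) = -B/5
z = 2102 (z = 4 + (24638 - 22540) = 4 + 2098 = 2102)
√(z + R(E(5, -9))) = √(2102 - ⅕*5) = √(2102 - 1) = √2101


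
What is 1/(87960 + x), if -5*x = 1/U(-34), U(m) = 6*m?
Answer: 1020/89719201 ≈ 1.1369e-5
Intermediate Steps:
x = 1/1020 (x = -1/(5*(6*(-34))) = -⅕/(-204) = -⅕*(-1/204) = 1/1020 ≈ 0.00098039)
1/(87960 + x) = 1/(87960 + 1/1020) = 1/(89719201/1020) = 1020/89719201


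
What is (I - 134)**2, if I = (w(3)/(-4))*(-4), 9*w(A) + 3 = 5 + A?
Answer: 1442401/81 ≈ 17807.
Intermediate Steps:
w(A) = 2/9 + A/9 (w(A) = -1/3 + (5 + A)/9 = -1/3 + (5/9 + A/9) = 2/9 + A/9)
I = 5/9 (I = ((2/9 + (1/9)*3)/(-4))*(-4) = -(2/9 + 1/3)/4*(-4) = -1/4*5/9*(-4) = -5/36*(-4) = 5/9 ≈ 0.55556)
(I - 134)**2 = (5/9 - 134)**2 = (-1201/9)**2 = 1442401/81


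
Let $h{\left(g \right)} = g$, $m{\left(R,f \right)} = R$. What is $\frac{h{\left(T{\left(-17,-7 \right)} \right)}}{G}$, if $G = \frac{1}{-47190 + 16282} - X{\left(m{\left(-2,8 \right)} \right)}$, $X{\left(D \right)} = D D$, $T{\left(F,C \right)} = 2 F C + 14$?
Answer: $- \frac{865424}{13737} \approx -63.0$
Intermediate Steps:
$T{\left(F,C \right)} = 14 + 2 C F$ ($T{\left(F,C \right)} = 2 C F + 14 = 14 + 2 C F$)
$X{\left(D \right)} = D^{2}$
$G = - \frac{123633}{30908}$ ($G = \frac{1}{-47190 + 16282} - \left(-2\right)^{2} = \frac{1}{-30908} - 4 = - \frac{1}{30908} - 4 = - \frac{123633}{30908} \approx -4.0$)
$\frac{h{\left(T{\left(-17,-7 \right)} \right)}}{G} = \frac{14 + 2 \left(-7\right) \left(-17\right)}{- \frac{123633}{30908}} = \left(14 + 238\right) \left(- \frac{30908}{123633}\right) = 252 \left(- \frac{30908}{123633}\right) = - \frac{865424}{13737}$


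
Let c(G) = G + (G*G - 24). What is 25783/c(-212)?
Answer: 25783/44708 ≈ 0.57670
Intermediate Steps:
c(G) = -24 + G + G**2 (c(G) = G + (G**2 - 24) = G + (-24 + G**2) = -24 + G + G**2)
25783/c(-212) = 25783/(-24 - 212 + (-212)**2) = 25783/(-24 - 212 + 44944) = 25783/44708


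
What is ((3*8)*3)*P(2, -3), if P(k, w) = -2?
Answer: -144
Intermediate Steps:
((3*8)*3)*P(2, -3) = ((3*8)*3)*(-2) = (24*3)*(-2) = 72*(-2) = -144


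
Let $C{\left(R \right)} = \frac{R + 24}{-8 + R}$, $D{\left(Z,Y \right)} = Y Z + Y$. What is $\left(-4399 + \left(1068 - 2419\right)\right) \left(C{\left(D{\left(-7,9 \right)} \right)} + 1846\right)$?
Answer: $- \frac{329135750}{31} \approx -1.0617 \cdot 10^{7}$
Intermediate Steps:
$D{\left(Z,Y \right)} = Y + Y Z$
$C{\left(R \right)} = \frac{24 + R}{-8 + R}$
$\left(-4399 + \left(1068 - 2419\right)\right) \left(C{\left(D{\left(-7,9 \right)} \right)} + 1846\right) = \left(-4399 + \left(1068 - 2419\right)\right) \left(\frac{24 + 9 \left(1 - 7\right)}{-8 + 9 \left(1 - 7\right)} + 1846\right) = \left(-4399 - 1351\right) \left(\frac{24 + 9 \left(-6\right)}{-8 + 9 \left(-6\right)} + 1846\right) = - 5750 \left(\frac{24 - 54}{-8 - 54} + 1846\right) = - 5750 \left(\frac{1}{-62} \left(-30\right) + 1846\right) = - 5750 \left(\left(- \frac{1}{62}\right) \left(-30\right) + 1846\right) = - 5750 \left(\frac{15}{31} + 1846\right) = \left(-5750\right) \frac{57241}{31} = - \frac{329135750}{31}$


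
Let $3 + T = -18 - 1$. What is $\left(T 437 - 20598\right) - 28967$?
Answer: $-59179$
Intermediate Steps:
$T = -22$ ($T = -3 - 19 = -22$)
$\left(T 437 - 20598\right) - 28967 = \left(\left(-22\right) 437 - 20598\right) - 28967 = \left(-9614 - 20598\right) - 28967 = -30212 - 28967 = -59179$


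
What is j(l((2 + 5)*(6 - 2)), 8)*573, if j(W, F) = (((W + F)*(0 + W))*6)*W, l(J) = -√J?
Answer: 770112 - 192528*√7 ≈ 2.6073e+5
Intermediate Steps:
j(W, F) = 6*W²*(F + W) (j(W, F) = (((F + W)*W)*6)*W = ((W*(F + W))*6)*W = (6*W*(F + W))*W = 6*W²*(F + W))
j(l((2 + 5)*(6 - 2)), 8)*573 = (6*(-√((2 + 5)*(6 - 2)))²*(8 - √((2 + 5)*(6 - 2))))*573 = (6*(-√(7*4))²*(8 - √(7*4)))*573 = (6*(-√28)²*(8 - √28))*573 = (6*(-2*√7)²*(8 - 2*√7))*573 = (6*28*(8 - 2*√7))*573 = (1344 - 336*√7)*573 = 770112 - 192528*√7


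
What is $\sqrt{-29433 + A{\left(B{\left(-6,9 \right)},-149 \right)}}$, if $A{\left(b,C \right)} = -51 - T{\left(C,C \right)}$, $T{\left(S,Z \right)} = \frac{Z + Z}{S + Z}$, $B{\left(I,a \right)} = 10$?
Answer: $i \sqrt{29485} \approx 171.71 i$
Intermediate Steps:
$T{\left(S,Z \right)} = \frac{2 Z}{S + Z}$
$A{\left(b,C \right)} = -52$ ($A{\left(b,C \right)} = -51 - \frac{2 C}{C + C} = -51 - \frac{2 C}{2 C} = -51 - 2 C \frac{1}{2 C} = -51 - 1 = -52$)
$\sqrt{-29433 + A{\left(B{\left(-6,9 \right)},-149 \right)}} = \sqrt{-29433 - 52} = \sqrt{-29485} = i \sqrt{29485}$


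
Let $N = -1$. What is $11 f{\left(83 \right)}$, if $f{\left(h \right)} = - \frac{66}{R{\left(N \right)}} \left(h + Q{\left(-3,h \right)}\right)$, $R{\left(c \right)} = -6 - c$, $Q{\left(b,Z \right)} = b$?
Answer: $11616$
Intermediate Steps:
$f{\left(h \right)} = - \frac{198}{5} + \frac{66 h}{5}$ ($f{\left(h \right)} = - \frac{66}{-6 - -1} \left(h - 3\right) = - \frac{66}{-6 + 1} \left(-3 + h\right) = - \frac{66}{-5} \left(-3 + h\right) = \left(-66\right) \left(- \frac{1}{5}\right) \left(-3 + h\right) = \frac{66 \left(-3 + h\right)}{5} = - \frac{198}{5} + \frac{66 h}{5}$)
$11 f{\left(83 \right)} = 11 \left(- \frac{198}{5} + \frac{66}{5} \cdot 83\right) = 11 \left(- \frac{198}{5} + \frac{5478}{5}\right) = 11 \cdot 1056 = 11616$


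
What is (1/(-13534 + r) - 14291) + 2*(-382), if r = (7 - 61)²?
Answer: -159853991/10618 ≈ -15055.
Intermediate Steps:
r = 2916 (r = (-54)² = 2916)
(1/(-13534 + r) - 14291) + 2*(-382) = (1/(-13534 + 2916) - 14291) + 2*(-382) = (1/(-10618) - 14291) - 764 = (-1/10618 - 14291) - 764 = -151741839/10618 - 764 = -159853991/10618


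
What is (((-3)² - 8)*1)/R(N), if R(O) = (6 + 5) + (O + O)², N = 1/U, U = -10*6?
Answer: 900/9901 ≈ 0.090900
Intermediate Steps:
U = -60
N = -1/60 (N = 1/(-60) = -1/60 ≈ -0.016667)
R(O) = 11 + 4*O² (R(O) = 11 + (2*O)² = 11 + 4*O²)
(((-3)² - 8)*1)/R(N) = (((-3)² - 8)*1)/(11 + 4*(-1/60)²) = ((9 - 8)*1)/(11 + 4*(1/3600)) = (1*1)/(11 + 1/900) = 1/(9901/900) = 1*(900/9901) = 900/9901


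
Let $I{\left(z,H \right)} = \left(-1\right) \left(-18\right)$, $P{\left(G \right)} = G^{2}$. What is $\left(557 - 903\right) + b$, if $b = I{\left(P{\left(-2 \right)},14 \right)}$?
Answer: $-328$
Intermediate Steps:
$I{\left(z,H \right)} = 18$
$b = 18$
$\left(557 - 903\right) + b = \left(557 - 903\right) + 18 = -346 + 18 = -328$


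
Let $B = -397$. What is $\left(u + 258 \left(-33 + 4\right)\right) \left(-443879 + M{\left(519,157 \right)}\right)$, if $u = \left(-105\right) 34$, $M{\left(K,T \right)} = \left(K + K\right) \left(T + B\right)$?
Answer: $7659024948$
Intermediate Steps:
$M{\left(K,T \right)} = 2 K \left(-397 + T\right)$ ($M{\left(K,T \right)} = \left(K + K\right) \left(T - 397\right) = 2 K \left(-397 + T\right)$)
$u = -3570$
$\left(u + 258 \left(-33 + 4\right)\right) \left(-443879 + M{\left(519,157 \right)}\right) = \left(-3570 + 258 \left(-33 + 4\right)\right) \left(-443879 + 2 \cdot 519 \left(-397 + 157\right)\right) = \left(-3570 + 258 \left(-29\right)\right) \left(-443879 + 2 \cdot 519 \left(-240\right)\right) = \left(-3570 - 7482\right) \left(-443879 - 249120\right) = \left(-11052\right) \left(-692999\right) = 7659024948$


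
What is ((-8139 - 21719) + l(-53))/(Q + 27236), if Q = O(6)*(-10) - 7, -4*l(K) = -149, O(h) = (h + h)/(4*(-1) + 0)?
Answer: -119283/109036 ≈ -1.0940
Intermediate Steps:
O(h) = -h/2 (O(h) = (2*h)/(-4 + 0) = (2*h)/(-4) = (2*h)*(-1/4) = -h/2)
l(K) = 149/4 (l(K) = -1/4*(-149) = 149/4)
Q = 23 (Q = -1/2*6*(-10) - 7 = -3*(-10) - 7 = 30 - 7 = 23)
((-8139 - 21719) + l(-53))/(Q + 27236) = ((-8139 - 21719) + 149/4)/(23 + 27236) = (-29858 + 149/4)/27259 = -119283/4*1/27259 = -119283/109036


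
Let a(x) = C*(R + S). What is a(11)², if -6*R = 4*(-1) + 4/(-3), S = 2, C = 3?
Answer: 676/9 ≈ 75.111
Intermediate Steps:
R = 8/9 (R = -(4*(-1) + 4/(-3))/6 = -(-4 + 4*(-⅓))/6 = -(-4 - 4/3)/6 = -⅙*(-16/3) = 8/9 ≈ 0.88889)
a(x) = 26/3 (a(x) = 3*(8/9 + 2) = 3*(26/9) = 26/3)
a(11)² = (26/3)² = 676/9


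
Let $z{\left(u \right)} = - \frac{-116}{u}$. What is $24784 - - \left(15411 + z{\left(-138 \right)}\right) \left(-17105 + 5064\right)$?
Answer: $- \frac{12801497245}{69} \approx -1.8553 \cdot 10^{8}$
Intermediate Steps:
$z{\left(u \right)} = \frac{116}{u}$
$24784 - - \left(15411 + z{\left(-138 \right)}\right) \left(-17105 + 5064\right) = 24784 - - \left(15411 + \frac{116}{-138}\right) \left(-17105 + 5064\right) = 24784 - - \left(15411 + 116 \left(- \frac{1}{138}\right)\right) \left(-12041\right) = 24784 - - \left(15411 - \frac{58}{69}\right) \left(-12041\right) = 24784 - - \frac{1063301 \left(-12041\right)}{69} = 24784 - \left(-1\right) \left(- \frac{12803207341}{69}\right) = 24784 - \frac{12803207341}{69} = - \frac{12801497245}{69}$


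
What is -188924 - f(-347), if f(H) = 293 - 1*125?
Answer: -189092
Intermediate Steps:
f(H) = 168 (f(H) = 293 - 125 = 168)
-188924 - f(-347) = -188924 - 1*168 = -188924 - 168 = -189092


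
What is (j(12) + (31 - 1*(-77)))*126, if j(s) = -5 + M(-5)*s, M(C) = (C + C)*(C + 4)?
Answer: 28098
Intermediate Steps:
M(C) = 2*C*(4 + C) (M(C) = (2*C)*(4 + C) = 2*C*(4 + C))
j(s) = -5 + 10*s (j(s) = -5 + (2*(-5)*(4 - 5))*s = -5 + (2*(-5)*(-1))*s = -5 + 10*s)
(j(12) + (31 - 1*(-77)))*126 = ((-5 + 10*12) + (31 - 1*(-77)))*126 = ((-5 + 120) + (31 + 77))*126 = (115 + 108)*126 = 223*126 = 28098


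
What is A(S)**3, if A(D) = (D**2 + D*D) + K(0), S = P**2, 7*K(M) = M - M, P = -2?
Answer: 32768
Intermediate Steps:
K(M) = 0 (K(M) = (M - M)/7 = (1/7)*0 = 0)
S = 4 (S = (-2)**2 = 4)
A(D) = 2*D**2 (A(D) = (D**2 + D*D) + 0 = (D**2 + D**2) + 0 = 2*D**2 + 0 = 2*D**2)
A(S)**3 = (2*4**2)**3 = (2*16)**3 = 32**3 = 32768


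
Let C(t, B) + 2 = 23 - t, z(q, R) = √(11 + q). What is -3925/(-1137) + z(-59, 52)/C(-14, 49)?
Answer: 3925/1137 + 4*I*√3/35 ≈ 3.4521 + 0.19795*I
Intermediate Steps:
C(t, B) = 21 - t (C(t, B) = -2 + (23 - t) = 21 - t)
-3925/(-1137) + z(-59, 52)/C(-14, 49) = -3925/(-1137) + √(11 - 59)/(21 - 1*(-14)) = -3925*(-1/1137) + √(-48)/(21 + 14) = 3925/1137 + (4*I*√3)/35 = 3925/1137 + (4*I*√3)*(1/35) = 3925/1137 + 4*I*√3/35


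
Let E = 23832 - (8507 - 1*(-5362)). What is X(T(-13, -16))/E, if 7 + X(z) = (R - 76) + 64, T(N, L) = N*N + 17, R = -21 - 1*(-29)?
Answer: -11/9963 ≈ -0.0011041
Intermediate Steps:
R = 8 (R = -21 + 29 = 8)
T(N, L) = 17 + N² (T(N, L) = N² + 17 = 17 + N²)
X(z) = -11 (X(z) = -7 + ((8 - 76) + 64) = -7 + (-68 + 64) = -7 - 4 = -11)
E = 9963 (E = 23832 - (8507 + 5362) = 23832 - 1*13869 = 23832 - 13869 = 9963)
X(T(-13, -16))/E = -11/9963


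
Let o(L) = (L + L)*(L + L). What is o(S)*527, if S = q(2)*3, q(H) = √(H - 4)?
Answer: -37944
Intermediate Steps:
q(H) = √(-4 + H)
S = 3*I*√2 (S = √(-4 + 2)*3 = √(-2)*3 = (I*√2)*3 = 3*I*√2 ≈ 4.2426*I)
o(L) = 4*L² (o(L) = (2*L)*(2*L) = 4*L²)
o(S)*527 = (4*(3*I*√2)²)*527 = (4*(-18))*527 = -72*527 = -37944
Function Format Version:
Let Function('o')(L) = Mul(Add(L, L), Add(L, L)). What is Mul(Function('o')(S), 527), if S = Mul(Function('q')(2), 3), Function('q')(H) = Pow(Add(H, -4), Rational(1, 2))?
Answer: -37944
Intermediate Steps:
Function('q')(H) = Pow(Add(-4, H), Rational(1, 2))
S = Mul(3, I, Pow(2, Rational(1, 2))) (S = Mul(Pow(Add(-4, 2), Rational(1, 2)), 3) = Mul(Pow(-2, Rational(1, 2)), 3) = Mul(Mul(I, Pow(2, Rational(1, 2))), 3) = Mul(3, I, Pow(2, Rational(1, 2))) ≈ Mul(4.2426, I))
Function('o')(L) = Mul(4, Pow(L, 2)) (Function('o')(L) = Mul(Mul(2, L), Mul(2, L)) = Mul(4, Pow(L, 2)))
Mul(Function('o')(S), 527) = Mul(Mul(4, Pow(Mul(3, I, Pow(2, Rational(1, 2))), 2)), 527) = Mul(Mul(4, -18), 527) = Mul(-72, 527) = -37944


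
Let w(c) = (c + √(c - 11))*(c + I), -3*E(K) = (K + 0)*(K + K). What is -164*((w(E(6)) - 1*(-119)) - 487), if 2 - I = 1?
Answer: -30176 + 3772*I*√35 ≈ -30176.0 + 22315.0*I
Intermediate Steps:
I = 1 (I = 2 - 1*1 = 2 - 1 = 1)
E(K) = -2*K²/3 (E(K) = -(K + 0)*(K + K)/3 = -K*2*K/3 = -2*K²/3)
w(c) = (1 + c)*(c + √(-11 + c)) (w(c) = (c + √(c - 11))*(c + 1) = (c + √(-11 + c))*(1 + c) = (1 + c)*(c + √(-11 + c)))
-164*((w(E(6)) - 1*(-119)) - 487) = -164*(((-⅔*6² + (-⅔*6²)² + √(-11 - ⅔*6²) + (-⅔*6²)*√(-11 - ⅔*6²)) - 1*(-119)) - 487) = -164*(((-⅔*36 + (-⅔*36)² + √(-11 - ⅔*36) + (-⅔*36)*√(-11 - ⅔*36)) + 119) - 487) = -164*(((-24 + (-24)² + √(-11 - 24) - 24*√(-11 - 24)) + 119) - 487) = -164*(((-24 + 576 + √(-35) - 24*I*√35) + 119) - 487) = -164*(((-24 + 576 + I*√35 - 24*I*√35) + 119) - 487) = -164*(((552 - 23*I*√35) + 119) - 487) = -164*((671 - 23*I*√35) - 487) = -164*(184 - 23*I*√35) = -30176 + 3772*I*√35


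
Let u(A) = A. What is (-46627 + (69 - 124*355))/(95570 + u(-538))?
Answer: -45289/47516 ≈ -0.95313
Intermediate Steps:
(-46627 + (69 - 124*355))/(95570 + u(-538)) = (-46627 + (69 - 124*355))/(95570 - 538) = (-46627 + (69 - 44020))/95032 = (-46627 - 43951)*(1/95032) = -90578*1/95032 = -45289/47516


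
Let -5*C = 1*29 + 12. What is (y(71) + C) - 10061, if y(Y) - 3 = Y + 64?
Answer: -49656/5 ≈ -9931.2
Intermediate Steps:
C = -41/5 (C = -(1*29 + 12)/5 = -(29 + 12)/5 = -⅕*41 = -41/5 ≈ -8.2000)
y(Y) = 67 + Y (y(Y) = 3 + (Y + 64) = 3 + (64 + Y) = 67 + Y)
(y(71) + C) - 10061 = ((67 + 71) - 41/5) - 10061 = (138 - 41/5) - 10061 = 649/5 - 10061 = -49656/5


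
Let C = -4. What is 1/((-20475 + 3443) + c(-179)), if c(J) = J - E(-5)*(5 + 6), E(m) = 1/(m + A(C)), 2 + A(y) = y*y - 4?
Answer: -5/86066 ≈ -5.8095e-5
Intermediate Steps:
A(y) = -6 + y² (A(y) = -2 + (y*y - 4) = -2 + (y² - 4) = -2 + (-4 + y²) = -6 + y²)
E(m) = 1/(10 + m) (E(m) = 1/(m + (-6 + (-4)²)) = 1/(m + (-6 + 16)) = 1/(m + 10) = 1/(10 + m))
c(J) = -11/5 + J (c(J) = J - (5 + 6)/(10 - 5) = J - 11/5 = -11/5 + J)
1/((-20475 + 3443) + c(-179)) = 1/((-20475 + 3443) + (-11/5 - 179)) = 1/(-17032 - 906/5) = 1/(-86066/5) = -5/86066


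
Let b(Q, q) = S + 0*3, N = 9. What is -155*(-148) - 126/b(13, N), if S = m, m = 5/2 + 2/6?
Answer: 389224/17 ≈ 22896.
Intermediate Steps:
m = 17/6 (m = 5*(1/2) + 2*(1/6) = 5/2 + 1/3 = 17/6 ≈ 2.8333)
S = 17/6 ≈ 2.8333
b(Q, q) = 17/6 (b(Q, q) = 17/6 + 0*3 = 17/6 + 0 = 17/6)
-155*(-148) - 126/b(13, N) = -155*(-148) - 126/17/6 = 22940 - 126*6/17 = 22940 - 756/17 = 389224/17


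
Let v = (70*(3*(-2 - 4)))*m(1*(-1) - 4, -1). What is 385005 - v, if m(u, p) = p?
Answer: 383745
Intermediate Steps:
v = 1260 (v = (70*(3*(-2 - 4)))*(-1) = (70*(3*(-6)))*(-1) = (70*(-18))*(-1) = -1260*(-1) = 1260)
385005 - v = 385005 - 1*1260 = 385005 - 1260 = 383745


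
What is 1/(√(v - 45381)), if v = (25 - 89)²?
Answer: -I*√41285/41285 ≈ -0.0049216*I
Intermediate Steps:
v = 4096 (v = (-64)² = 4096)
1/(√(v - 45381)) = 1/(√(4096 - 45381)) = 1/(√(-41285)) = 1/(I*√41285) = -I*√41285/41285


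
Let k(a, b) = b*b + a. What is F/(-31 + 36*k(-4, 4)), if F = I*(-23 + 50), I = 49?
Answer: 1323/401 ≈ 3.2993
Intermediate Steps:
k(a, b) = a + b² (k(a, b) = b² + a = a + b²)
F = 1323 (F = 49*(-23 + 50) = 49*27 = 1323)
F/(-31 + 36*k(-4, 4)) = 1323/(-31 + 36*(-4 + 4²)) = 1323/(-31 + 36*(-4 + 16)) = 1323/(-31 + 36*12) = 1323/(-31 + 432) = 1323/401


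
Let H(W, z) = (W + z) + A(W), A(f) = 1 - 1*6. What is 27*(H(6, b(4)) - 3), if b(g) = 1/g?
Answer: -189/4 ≈ -47.250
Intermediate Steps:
A(f) = -5 (A(f) = 1 - 6 = -5)
H(W, z) = -5 + W + z (H(W, z) = (W + z) - 5 = -5 + W + z)
27*(H(6, b(4)) - 3) = 27*((-5 + 6 + 1/4) - 3) = 27*((-5 + 6 + ¼) - 3) = 27*(5/4 - 3) = 27*(-7/4) = -189/4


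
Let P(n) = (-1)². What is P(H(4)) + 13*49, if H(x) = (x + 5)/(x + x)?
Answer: 638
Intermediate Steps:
H(x) = (5 + x)/(2*x) (H(x) = (5 + x)/((2*x)) = (5 + x)*(1/(2*x)) = (5 + x)/(2*x))
P(n) = 1
P(H(4)) + 13*49 = 1 + 13*49 = 1 + 637 = 638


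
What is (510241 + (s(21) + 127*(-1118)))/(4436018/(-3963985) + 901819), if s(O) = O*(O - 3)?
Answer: 1461255682505/3574792552697 ≈ 0.40877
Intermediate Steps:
s(O) = O*(-3 + O)
(510241 + (s(21) + 127*(-1118)))/(4436018/(-3963985) + 901819) = (510241 + (21*(-3 + 21) + 127*(-1118)))/(4436018/(-3963985) + 901819) = (510241 + (21*18 - 141986))/(4436018*(-1/3963985) + 901819) = (510241 + (378 - 141986))/(-4436018/3963985 + 901819) = (510241 - 141608)/(3574792552697/3963985) = 368633*(3963985/3574792552697) = 1461255682505/3574792552697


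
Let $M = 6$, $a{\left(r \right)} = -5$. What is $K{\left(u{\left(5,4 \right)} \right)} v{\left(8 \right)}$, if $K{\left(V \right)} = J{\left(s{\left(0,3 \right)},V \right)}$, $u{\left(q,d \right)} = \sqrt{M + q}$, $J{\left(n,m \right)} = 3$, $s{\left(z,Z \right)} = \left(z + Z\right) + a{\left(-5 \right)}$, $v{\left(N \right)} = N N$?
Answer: $192$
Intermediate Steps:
$v{\left(N \right)} = N^{2}$
$s{\left(z,Z \right)} = -5 + Z + z$ ($s{\left(z,Z \right)} = \left(z + Z\right) - 5 = \left(Z + z\right) - 5 = -5 + Z + z$)
$u{\left(q,d \right)} = \sqrt{6 + q}$
$K{\left(V \right)} = 3$
$K{\left(u{\left(5,4 \right)} \right)} v{\left(8 \right)} = 3 \cdot 8^{2} = 3 \cdot 64 = 192$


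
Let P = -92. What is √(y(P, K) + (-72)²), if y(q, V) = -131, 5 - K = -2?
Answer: √5053 ≈ 71.084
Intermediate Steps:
K = 7 (K = 5 - 1*(-2) = 5 + 2 = 7)
√(y(P, K) + (-72)²) = √(-131 + (-72)²) = √(-131 + 5184) = √5053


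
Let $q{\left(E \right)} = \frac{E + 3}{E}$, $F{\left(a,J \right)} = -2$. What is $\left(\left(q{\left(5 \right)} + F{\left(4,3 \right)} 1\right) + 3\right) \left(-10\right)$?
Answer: $-26$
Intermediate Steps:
$q{\left(E \right)} = \frac{3 + E}{E}$
$\left(\left(q{\left(5 \right)} + F{\left(4,3 \right)} 1\right) + 3\right) \left(-10\right) = \left(\left(\frac{3 + 5}{5} - 2\right) + 3\right) \left(-10\right) = \left(\left(\frac{1}{5} \cdot 8 - 2\right) + 3\right) \left(-10\right) = \left(\left(\frac{8}{5} - 2\right) + 3\right) \left(-10\right) = \left(- \frac{2}{5} + 3\right) \left(-10\right) = \frac{13}{5} \left(-10\right) = -26$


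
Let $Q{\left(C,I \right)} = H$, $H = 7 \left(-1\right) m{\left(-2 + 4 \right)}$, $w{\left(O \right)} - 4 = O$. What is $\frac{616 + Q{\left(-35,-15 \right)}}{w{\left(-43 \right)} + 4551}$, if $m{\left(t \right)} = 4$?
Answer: $\frac{49}{376} \approx 0.13032$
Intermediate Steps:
$w{\left(O \right)} = 4 + O$
$H = -28$ ($H = 7 \left(-1\right) 4 = \left(-7\right) 4 = -28$)
$Q{\left(C,I \right)} = -28$
$\frac{616 + Q{\left(-35,-15 \right)}}{w{\left(-43 \right)} + 4551} = \frac{616 - 28}{\left(4 - 43\right) + 4551} = \frac{588}{-39 + 4551} = \frac{588}{4512} = 588 \cdot \frac{1}{4512} = \frac{49}{376}$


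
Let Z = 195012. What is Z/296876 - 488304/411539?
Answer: -16177673709/30544013041 ≈ -0.52965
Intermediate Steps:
Z/296876 - 488304/411539 = 195012/296876 - 488304/411539 = 195012*(1/296876) - 488304*1/411539 = 48753/74219 - 488304/411539 = -16177673709/30544013041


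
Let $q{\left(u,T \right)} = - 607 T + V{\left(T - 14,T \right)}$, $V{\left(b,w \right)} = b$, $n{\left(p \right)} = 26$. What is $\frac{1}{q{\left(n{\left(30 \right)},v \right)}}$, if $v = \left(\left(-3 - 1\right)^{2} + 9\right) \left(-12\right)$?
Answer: $\frac{1}{181786} \approx 5.501 \cdot 10^{-6}$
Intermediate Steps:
$v = -300$ ($v = \left(\left(-4\right)^{2} + 9\right) \left(-12\right) = \left(16 + 9\right) \left(-12\right) = 25 \left(-12\right) = -300$)
$q{\left(u,T \right)} = -14 - 606 T$ ($q{\left(u,T \right)} = - 607 T + \left(T - 14\right) = - 607 T + \left(-14 + T\right) = -14 - 606 T$)
$\frac{1}{q{\left(n{\left(30 \right)},v \right)}} = \frac{1}{-14 - -181800} = \frac{1}{-14 + 181800} = \frac{1}{181786}$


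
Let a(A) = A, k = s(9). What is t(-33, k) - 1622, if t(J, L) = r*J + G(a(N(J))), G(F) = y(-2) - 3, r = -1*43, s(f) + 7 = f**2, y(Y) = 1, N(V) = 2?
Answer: -205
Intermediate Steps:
s(f) = -7 + f**2
k = 74 (k = -7 + 9**2 = -7 + 81 = 74)
r = -43
G(F) = -2 (G(F) = 1 - 3 = -2)
t(J, L) = -2 - 43*J (t(J, L) = -43*J - 2 = -2 - 43*J)
t(-33, k) - 1622 = (-2 - 43*(-33)) - 1622 = (-2 + 1419) - 1622 = 1417 - 1622 = -205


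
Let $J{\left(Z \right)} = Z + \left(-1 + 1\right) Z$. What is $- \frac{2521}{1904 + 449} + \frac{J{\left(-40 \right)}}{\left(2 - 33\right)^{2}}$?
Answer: $- \frac{2516801}{2261233} \approx -1.113$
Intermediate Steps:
$J{\left(Z \right)} = Z$ ($J{\left(Z \right)} = Z + 0 Z = Z + 0 = Z$)
$- \frac{2521}{1904 + 449} + \frac{J{\left(-40 \right)}}{\left(2 - 33\right)^{2}} = - \frac{2521}{1904 + 449} - \frac{40}{\left(2 - 33\right)^{2}} = - \frac{2521}{2353} - \frac{40}{\left(-31\right)^{2}} = \left(-2521\right) \frac{1}{2353} - \frac{40}{961} = - \frac{2521}{2353} - \frac{40}{961} = - \frac{2516801}{2261233}$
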